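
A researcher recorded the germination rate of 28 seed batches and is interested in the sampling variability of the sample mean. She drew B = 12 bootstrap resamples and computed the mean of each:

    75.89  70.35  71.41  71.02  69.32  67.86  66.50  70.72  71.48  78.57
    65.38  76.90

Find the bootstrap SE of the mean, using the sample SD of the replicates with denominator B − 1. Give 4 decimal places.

SE* = 4.0506

Bootstrap SE is the standard deviation of the 12 replicate means.
Mean of replicates: (75.89 + 70.35 + 71.41 + 71.02 + 69.32 + 67.86 + 66.50 + 70.72 + 71.48 + 78.57 + 65.38 + 76.90) / 12 = 855.40000 / 12 = 71.28333
Sum of squared deviations: (+4.60667)² + (−0.93333)² + (+0.12667)² + (−0.26333)² + (−1.96333)² + (−3.42333)² + (−4.78333)² + (−0.56333)² + (+0.19667)² + (+7.28667)² + (−5.90333)² + (+5.61667)² = 180.47987
Variance = 180.47987 / 11 = 16.40726
SE* = √16.40726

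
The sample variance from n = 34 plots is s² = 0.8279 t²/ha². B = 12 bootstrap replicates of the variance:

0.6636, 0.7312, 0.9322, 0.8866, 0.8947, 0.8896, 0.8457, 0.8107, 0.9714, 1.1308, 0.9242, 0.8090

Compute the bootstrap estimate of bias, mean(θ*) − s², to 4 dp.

bias = +0.0462

mean(θ*) = (0.6636 + 0.7312 + 0.9322 + 0.8866 + 0.8947 + 0.8896 + 0.8457 + 0.8107 + 0.9714 + 1.1308 + 0.9242 + 0.8090) / 12 = 0.87414
bias = 0.87414 − 0.8279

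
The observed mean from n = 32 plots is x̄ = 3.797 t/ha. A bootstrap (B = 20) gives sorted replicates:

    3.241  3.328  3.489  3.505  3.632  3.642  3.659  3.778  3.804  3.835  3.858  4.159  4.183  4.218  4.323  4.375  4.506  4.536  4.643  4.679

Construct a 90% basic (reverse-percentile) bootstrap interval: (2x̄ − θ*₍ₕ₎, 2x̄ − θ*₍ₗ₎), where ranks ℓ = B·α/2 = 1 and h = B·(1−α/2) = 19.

(2.951, 4.353)

Percentile endpoints at ranks 1 and 19: θ*₍1₎ = 3.241, θ*₍19₎ = 4.643.
Basic interval reflects these around x̄:
  lower = 2 × 3.797 − 4.643 = 2.951
  upper = 2 × 3.797 − 3.241 = 4.353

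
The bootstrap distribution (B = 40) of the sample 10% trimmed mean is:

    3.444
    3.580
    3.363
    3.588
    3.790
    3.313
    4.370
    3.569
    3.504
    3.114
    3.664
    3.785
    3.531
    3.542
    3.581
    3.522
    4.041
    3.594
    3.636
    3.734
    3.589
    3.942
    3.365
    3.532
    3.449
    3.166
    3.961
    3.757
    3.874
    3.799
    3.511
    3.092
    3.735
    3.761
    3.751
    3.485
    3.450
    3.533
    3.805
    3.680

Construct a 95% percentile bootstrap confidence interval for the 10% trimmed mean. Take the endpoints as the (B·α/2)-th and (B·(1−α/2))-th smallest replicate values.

Sorted replicates: 3.092, 3.114, 3.166, 3.313, 3.363, 3.365, 3.444, 3.449, 3.450, 3.485, 3.504, 3.511, 3.522, 3.531, 3.532, 3.533, 3.542, 3.569, 3.580, 3.581, 3.588, 3.589, 3.594, 3.636, 3.664, 3.680, 3.734, 3.735, 3.751, 3.757, 3.761, 3.785, 3.790, 3.799, 3.805, 3.874, 3.942, 3.961, 4.041, 4.370
α = 0.05; lower rank = 40 × 0.025 = 1; upper rank = 40 × 0.975 = 39.
The 1st smallest replicate is 3.092; the 39th is 4.041.

(3.092, 4.041)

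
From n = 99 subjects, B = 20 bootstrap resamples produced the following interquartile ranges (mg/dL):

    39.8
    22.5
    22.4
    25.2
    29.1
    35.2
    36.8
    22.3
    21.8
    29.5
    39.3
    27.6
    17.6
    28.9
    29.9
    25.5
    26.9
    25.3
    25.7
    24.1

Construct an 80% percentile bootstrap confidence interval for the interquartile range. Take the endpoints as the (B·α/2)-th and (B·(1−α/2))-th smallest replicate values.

Sorted replicates: 17.6, 21.8, 22.3, 22.4, 22.5, 24.1, 25.2, 25.3, 25.5, 25.7, 26.9, 27.6, 28.9, 29.1, 29.5, 29.9, 35.2, 36.8, 39.3, 39.8
α = 0.20; lower rank = 20 × 0.100 = 2; upper rank = 20 × 0.900 = 18.
The 2nd smallest replicate is 21.8; the 18th is 36.8.

(21.8, 36.8)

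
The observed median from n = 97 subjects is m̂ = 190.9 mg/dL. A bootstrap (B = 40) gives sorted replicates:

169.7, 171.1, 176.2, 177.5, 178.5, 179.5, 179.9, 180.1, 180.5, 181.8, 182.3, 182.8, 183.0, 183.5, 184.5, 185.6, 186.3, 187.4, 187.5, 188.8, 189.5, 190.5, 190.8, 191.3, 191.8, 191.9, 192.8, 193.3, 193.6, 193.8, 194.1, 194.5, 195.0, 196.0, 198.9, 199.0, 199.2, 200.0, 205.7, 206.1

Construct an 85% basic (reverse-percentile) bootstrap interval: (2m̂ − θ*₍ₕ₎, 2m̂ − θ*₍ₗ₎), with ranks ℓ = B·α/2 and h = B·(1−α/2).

Percentile endpoints at ranks 3 and 37: θ*₍3₎ = 176.2, θ*₍37₎ = 199.2.
Basic interval reflects these around m̂:
  lower = 2 × 190.9 − 199.2 = 182.6
  upper = 2 × 190.9 − 176.2 = 205.6

(182.6, 205.6)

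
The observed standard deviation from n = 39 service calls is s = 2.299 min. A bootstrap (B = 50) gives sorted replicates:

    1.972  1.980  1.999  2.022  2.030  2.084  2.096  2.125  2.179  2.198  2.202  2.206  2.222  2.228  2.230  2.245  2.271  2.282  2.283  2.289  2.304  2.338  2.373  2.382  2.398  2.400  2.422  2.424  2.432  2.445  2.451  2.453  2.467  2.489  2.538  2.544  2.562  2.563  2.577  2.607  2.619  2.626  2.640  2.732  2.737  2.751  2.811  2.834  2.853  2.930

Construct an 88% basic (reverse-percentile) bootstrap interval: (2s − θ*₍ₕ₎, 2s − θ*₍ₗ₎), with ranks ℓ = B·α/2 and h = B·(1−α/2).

(1.787, 2.599)

Percentile endpoints at ranks 3 and 47: θ*₍3₎ = 1.999, θ*₍47₎ = 2.811.
Basic interval reflects these around s:
  lower = 2 × 2.299 − 2.811 = 1.787
  upper = 2 × 2.299 − 1.999 = 2.599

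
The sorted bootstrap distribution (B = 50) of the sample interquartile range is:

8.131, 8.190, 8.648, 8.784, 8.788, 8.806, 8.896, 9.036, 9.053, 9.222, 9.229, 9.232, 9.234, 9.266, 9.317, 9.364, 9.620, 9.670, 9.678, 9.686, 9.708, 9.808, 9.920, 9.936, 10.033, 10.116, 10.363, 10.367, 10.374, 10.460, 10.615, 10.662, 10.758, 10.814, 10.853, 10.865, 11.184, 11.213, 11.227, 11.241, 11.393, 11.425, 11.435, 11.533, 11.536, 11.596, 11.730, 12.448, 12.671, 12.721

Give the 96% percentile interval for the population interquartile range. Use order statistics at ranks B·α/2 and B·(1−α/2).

α = 0.04; lower rank = 50 × 0.020 = 1; upper rank = 50 × 0.980 = 49.
The 1st smallest replicate is 8.131; the 49th is 12.671.

(8.131, 12.671)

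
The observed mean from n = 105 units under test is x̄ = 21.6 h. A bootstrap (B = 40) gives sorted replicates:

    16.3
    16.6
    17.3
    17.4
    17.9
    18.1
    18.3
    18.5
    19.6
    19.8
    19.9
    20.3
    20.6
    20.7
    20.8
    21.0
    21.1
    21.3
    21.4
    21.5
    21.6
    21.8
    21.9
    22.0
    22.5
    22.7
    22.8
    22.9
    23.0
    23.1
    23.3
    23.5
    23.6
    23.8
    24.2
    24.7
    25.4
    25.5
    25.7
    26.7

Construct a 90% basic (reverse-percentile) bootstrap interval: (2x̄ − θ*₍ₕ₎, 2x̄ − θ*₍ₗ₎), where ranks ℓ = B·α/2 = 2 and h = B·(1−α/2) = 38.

(17.7, 26.6)

Percentile endpoints at ranks 2 and 38: θ*₍2₎ = 16.6, θ*₍38₎ = 25.5.
Basic interval reflects these around x̄:
  lower = 2 × 21.6 − 25.5 = 17.7
  upper = 2 × 21.6 − 16.6 = 26.6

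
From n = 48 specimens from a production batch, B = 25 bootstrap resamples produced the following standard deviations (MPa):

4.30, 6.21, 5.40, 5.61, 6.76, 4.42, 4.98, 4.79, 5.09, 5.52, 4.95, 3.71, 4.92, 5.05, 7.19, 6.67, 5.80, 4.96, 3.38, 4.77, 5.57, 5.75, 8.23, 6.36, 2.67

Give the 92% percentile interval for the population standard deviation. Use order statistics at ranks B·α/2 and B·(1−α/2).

(2.67, 7.19)

Sorted replicates: 2.67, 3.38, 3.71, 4.30, 4.42, 4.77, 4.79, 4.92, 4.95, 4.96, 4.98, 5.05, 5.09, 5.40, 5.52, 5.57, 5.61, 5.75, 5.80, 6.21, 6.36, 6.67, 6.76, 7.19, 8.23
α = 0.08; lower rank = 25 × 0.040 = 1; upper rank = 25 × 0.960 = 24.
The 1st smallest replicate is 2.67; the 24th is 7.19.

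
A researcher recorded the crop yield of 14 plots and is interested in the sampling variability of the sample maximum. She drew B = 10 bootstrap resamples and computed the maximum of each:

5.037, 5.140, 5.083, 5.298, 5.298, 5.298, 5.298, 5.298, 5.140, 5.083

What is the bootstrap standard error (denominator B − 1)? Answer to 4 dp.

SE* = 0.1101

Bootstrap SE is the standard deviation of the 10 replicate maximums.
Mean of replicates: (5.037 + 5.140 + 5.083 + 5.298 + 5.298 + 5.298 + 5.298 + 5.298 + 5.140 + 5.083) / 10 = 51.97300 / 10 = 5.19730
Sum of squared deviations: (−0.16030)² + (−0.05730)² + (−0.11430)² + (+0.10070)² + (+0.10070)² + (+0.10070)² + (+0.10070)² + (+0.10070)² + (−0.05730)² + (−0.11430)² = 0.10909
Variance = 0.10909 / 9 = 0.01212
SE* = √0.01212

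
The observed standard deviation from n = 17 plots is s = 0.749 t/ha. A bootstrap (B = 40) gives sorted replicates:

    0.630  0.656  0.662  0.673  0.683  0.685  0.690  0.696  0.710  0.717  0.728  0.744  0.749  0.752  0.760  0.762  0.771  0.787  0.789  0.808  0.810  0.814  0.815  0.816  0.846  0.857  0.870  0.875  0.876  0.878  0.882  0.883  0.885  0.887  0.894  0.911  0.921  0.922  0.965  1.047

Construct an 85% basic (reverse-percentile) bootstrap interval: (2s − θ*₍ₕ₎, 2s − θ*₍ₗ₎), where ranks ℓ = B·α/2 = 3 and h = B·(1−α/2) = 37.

(0.577, 0.836)

Percentile endpoints at ranks 3 and 37: θ*₍3₎ = 0.662, θ*₍37₎ = 0.921.
Basic interval reflects these around s:
  lower = 2 × 0.749 − 0.921 = 0.577
  upper = 2 × 0.749 − 0.662 = 0.836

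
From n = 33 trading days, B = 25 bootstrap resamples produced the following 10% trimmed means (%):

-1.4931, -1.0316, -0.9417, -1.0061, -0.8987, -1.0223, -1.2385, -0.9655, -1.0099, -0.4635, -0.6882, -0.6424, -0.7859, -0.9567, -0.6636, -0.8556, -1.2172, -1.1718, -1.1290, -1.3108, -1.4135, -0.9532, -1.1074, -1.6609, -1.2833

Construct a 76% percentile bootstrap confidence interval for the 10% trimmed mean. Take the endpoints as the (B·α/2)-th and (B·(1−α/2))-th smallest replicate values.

Sorted replicates: -1.6609, -1.4931, -1.4135, -1.3108, -1.2833, -1.2385, -1.2172, -1.1718, -1.1290, -1.1074, -1.0316, -1.0223, -1.0099, -1.0061, -0.9655, -0.9567, -0.9532, -0.9417, -0.8987, -0.8556, -0.7859, -0.6882, -0.6636, -0.6424, -0.4635
α = 0.24; lower rank = 25 × 0.120 = 3; upper rank = 25 × 0.880 = 22.
The 3rd smallest replicate is -1.4135; the 22nd is -0.6882.

(-1.4135, -0.6882)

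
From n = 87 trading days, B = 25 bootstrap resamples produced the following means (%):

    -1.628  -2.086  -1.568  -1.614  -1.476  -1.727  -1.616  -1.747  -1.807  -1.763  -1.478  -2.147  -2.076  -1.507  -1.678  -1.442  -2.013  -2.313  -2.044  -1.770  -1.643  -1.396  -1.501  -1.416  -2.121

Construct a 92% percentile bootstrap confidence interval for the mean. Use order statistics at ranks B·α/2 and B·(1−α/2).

Sorted replicates: -2.313, -2.147, -2.121, -2.086, -2.076, -2.044, -2.013, -1.807, -1.770, -1.763, -1.747, -1.727, -1.678, -1.643, -1.628, -1.616, -1.614, -1.568, -1.507, -1.501, -1.478, -1.476, -1.442, -1.416, -1.396
α = 0.08; lower rank = 25 × 0.040 = 1; upper rank = 25 × 0.960 = 24.
The 1st smallest replicate is -2.313; the 24th is -1.416.

(-2.313, -1.416)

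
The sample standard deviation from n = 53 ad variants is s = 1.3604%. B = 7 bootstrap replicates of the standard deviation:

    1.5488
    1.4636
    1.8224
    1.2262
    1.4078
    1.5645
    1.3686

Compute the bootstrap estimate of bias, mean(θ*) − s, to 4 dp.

bias = +0.1256

mean(θ*) = (1.5488 + 1.4636 + 1.8224 + 1.2262 + 1.4078 + 1.5645 + 1.3686) / 7 = 1.48599
bias = 1.48599 − 1.3604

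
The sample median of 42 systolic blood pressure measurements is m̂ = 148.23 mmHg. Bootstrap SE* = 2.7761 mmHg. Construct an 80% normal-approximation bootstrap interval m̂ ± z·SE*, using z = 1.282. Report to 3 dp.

Margin = 1.282 × 2.7761 = 3.5590
Interval: 148.23 ± 3.5590

(144.671, 151.789)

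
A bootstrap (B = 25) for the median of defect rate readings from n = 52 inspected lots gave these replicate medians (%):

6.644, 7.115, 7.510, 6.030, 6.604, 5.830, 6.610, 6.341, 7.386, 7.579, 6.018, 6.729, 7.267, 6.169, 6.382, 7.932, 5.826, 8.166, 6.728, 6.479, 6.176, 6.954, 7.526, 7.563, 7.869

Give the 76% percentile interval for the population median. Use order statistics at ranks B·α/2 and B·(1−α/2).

(6.018, 7.579)

Sorted replicates: 5.826, 5.830, 6.018, 6.030, 6.169, 6.176, 6.341, 6.382, 6.479, 6.604, 6.610, 6.644, 6.728, 6.729, 6.954, 7.115, 7.267, 7.386, 7.510, 7.526, 7.563, 7.579, 7.869, 7.932, 8.166
α = 0.24; lower rank = 25 × 0.120 = 3; upper rank = 25 × 0.880 = 22.
The 3rd smallest replicate is 6.018; the 22nd is 7.579.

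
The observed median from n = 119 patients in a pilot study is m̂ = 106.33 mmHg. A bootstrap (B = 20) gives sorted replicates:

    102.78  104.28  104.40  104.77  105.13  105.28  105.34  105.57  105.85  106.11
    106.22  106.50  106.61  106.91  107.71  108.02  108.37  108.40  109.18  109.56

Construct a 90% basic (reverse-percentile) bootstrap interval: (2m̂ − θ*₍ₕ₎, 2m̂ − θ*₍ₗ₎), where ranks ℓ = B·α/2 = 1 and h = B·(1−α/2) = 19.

Percentile endpoints at ranks 1 and 19: θ*₍1₎ = 102.78, θ*₍19₎ = 109.18.
Basic interval reflects these around m̂:
  lower = 2 × 106.33 − 109.18 = 103.48
  upper = 2 × 106.33 − 102.78 = 109.88

(103.48, 109.88)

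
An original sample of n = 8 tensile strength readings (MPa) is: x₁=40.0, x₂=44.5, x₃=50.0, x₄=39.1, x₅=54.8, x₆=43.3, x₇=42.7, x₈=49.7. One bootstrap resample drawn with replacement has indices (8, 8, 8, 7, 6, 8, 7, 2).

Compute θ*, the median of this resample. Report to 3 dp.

Resample values: 49.7, 49.7, 49.7, 42.7, 43.3, 49.7, 42.7, 44.5.
Sorted: 42.7, 42.7, 43.3, 44.5, 49.7, 49.7, 49.7, 49.7
Median = average of the two middle values = 47.100

θ* = 47.100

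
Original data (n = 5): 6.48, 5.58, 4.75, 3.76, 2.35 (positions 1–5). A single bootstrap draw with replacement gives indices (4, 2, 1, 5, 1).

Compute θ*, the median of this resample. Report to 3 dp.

θ* = 5.580

Resample values: 3.76, 5.58, 6.48, 2.35, 6.48.
Sorted: 2.35, 3.76, 5.58, 6.48, 6.48
Median = middle value = 5.580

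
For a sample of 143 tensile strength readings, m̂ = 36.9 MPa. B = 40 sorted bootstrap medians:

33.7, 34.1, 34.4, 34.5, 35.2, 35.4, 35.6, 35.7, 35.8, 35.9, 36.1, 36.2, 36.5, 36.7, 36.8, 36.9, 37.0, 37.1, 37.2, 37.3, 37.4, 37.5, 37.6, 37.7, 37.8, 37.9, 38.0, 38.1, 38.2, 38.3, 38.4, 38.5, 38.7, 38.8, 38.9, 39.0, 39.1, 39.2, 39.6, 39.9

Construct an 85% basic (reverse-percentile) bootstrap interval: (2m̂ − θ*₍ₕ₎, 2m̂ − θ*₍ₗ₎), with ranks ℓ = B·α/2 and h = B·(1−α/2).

Percentile endpoints at ranks 3 and 37: θ*₍3₎ = 34.4, θ*₍37₎ = 39.1.
Basic interval reflects these around m̂:
  lower = 2 × 36.9 − 39.1 = 34.7
  upper = 2 × 36.9 − 34.4 = 39.4

(34.7, 39.4)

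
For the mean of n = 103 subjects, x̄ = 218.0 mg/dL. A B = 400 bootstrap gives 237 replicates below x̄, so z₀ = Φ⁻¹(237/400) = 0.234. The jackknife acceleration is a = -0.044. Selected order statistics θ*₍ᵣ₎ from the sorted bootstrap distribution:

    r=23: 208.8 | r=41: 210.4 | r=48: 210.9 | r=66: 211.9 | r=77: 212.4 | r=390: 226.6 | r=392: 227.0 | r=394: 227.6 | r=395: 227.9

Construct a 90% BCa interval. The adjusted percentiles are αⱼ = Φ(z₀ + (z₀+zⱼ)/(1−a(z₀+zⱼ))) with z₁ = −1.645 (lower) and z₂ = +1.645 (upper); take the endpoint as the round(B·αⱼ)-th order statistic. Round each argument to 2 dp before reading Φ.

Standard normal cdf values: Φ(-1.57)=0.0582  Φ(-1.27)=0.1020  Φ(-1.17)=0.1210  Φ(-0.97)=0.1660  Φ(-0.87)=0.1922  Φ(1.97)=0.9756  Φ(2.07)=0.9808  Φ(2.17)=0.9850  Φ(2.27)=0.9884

Lower: z₀ + z₁ = 0.234 + (-1.645) = -1.411; 1 − a(z₀+z₁) = 1 − (-0.044)(-1.411) = 0.9379; argument = 0.234 + (-1.411)/0.9379 = -1.2704 → -1.27.
α₁ = Φ(-1.27) = 0.1020; rank = round(400 × 0.1020) = 41; θ*₍41₎ = 210.4.
Upper: z₀ + z₂ = 1.879; 1 − a(z₀+z₂) = 1.0827; argument = 1.9695 → 1.97; α₂ = 0.9756; rank = 390; θ*₍390₎ = 226.6.

(210.4, 226.6)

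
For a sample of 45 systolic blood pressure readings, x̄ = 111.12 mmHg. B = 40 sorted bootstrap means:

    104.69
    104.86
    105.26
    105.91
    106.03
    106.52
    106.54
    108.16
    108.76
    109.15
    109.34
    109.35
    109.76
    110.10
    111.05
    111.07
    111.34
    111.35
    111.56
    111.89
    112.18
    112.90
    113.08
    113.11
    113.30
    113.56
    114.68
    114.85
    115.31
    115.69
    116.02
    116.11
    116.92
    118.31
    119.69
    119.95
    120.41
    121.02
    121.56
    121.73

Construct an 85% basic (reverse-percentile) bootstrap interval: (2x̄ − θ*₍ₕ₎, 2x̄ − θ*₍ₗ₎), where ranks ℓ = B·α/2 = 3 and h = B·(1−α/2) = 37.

Percentile endpoints at ranks 3 and 37: θ*₍3₎ = 105.26, θ*₍37₎ = 120.41.
Basic interval reflects these around x̄:
  lower = 2 × 111.12 − 120.41 = 101.83
  upper = 2 × 111.12 − 105.26 = 116.98

(101.83, 116.98)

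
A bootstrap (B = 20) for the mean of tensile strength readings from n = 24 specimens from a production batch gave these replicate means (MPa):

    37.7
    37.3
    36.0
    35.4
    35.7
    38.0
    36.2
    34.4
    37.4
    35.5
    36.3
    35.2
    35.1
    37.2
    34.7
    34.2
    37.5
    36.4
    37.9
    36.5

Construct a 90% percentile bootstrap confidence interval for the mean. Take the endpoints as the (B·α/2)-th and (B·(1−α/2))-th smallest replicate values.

Sorted replicates: 34.2, 34.4, 34.7, 35.1, 35.2, 35.4, 35.5, 35.7, 36.0, 36.2, 36.3, 36.4, 36.5, 37.2, 37.3, 37.4, 37.5, 37.7, 37.9, 38.0
α = 0.10; lower rank = 20 × 0.050 = 1; upper rank = 20 × 0.950 = 19.
The 1st smallest replicate is 34.2; the 19th is 37.9.

(34.2, 37.9)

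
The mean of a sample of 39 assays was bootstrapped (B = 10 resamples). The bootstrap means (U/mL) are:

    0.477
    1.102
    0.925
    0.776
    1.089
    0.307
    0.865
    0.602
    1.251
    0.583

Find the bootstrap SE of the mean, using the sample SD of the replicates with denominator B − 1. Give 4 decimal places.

SE* = 0.3041

Bootstrap SE is the standard deviation of the 10 replicate means.
Mean of replicates: (0.477 + 1.102 + 0.925 + 0.776 + 1.089 + 0.307 + 0.865 + 0.602 + 1.251 + 0.583) / 10 = 7.97700 / 10 = 0.79770
Sum of squared deviations: (−0.32070)² + (+0.30430)² + (+0.12730)² + (−0.02170)² + (+0.29130)² + (−0.49070)² + (+0.06730)² + (−0.19570)² + (+0.45330)² + (−0.21470)² = 0.83217
Variance = 0.83217 / 9 = 0.09246
SE* = √0.09246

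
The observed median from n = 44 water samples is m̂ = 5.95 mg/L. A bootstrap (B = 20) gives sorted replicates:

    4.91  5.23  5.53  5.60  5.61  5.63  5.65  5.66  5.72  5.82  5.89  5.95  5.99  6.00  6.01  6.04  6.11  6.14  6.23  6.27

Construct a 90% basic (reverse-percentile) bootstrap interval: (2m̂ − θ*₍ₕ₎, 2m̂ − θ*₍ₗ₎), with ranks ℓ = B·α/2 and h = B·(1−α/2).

Percentile endpoints at ranks 1 and 19: θ*₍1₎ = 4.91, θ*₍19₎ = 6.23.
Basic interval reflects these around m̂:
  lower = 2 × 5.95 − 6.23 = 5.67
  upper = 2 × 5.95 − 4.91 = 6.99

(5.67, 6.99)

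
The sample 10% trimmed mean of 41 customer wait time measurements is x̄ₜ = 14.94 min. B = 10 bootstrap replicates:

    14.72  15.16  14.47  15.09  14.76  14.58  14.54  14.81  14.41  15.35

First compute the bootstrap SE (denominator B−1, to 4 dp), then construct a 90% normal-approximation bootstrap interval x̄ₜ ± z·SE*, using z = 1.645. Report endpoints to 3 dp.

(14.420, 15.460)

Mean of replicates = 14.7890; sum of squared deviations = 0.9001; SE* = √(0.9001/9) = 0.3162
Margin = 1.645 × 0.3162 = 0.5201
Interval: 14.94 ± 0.5201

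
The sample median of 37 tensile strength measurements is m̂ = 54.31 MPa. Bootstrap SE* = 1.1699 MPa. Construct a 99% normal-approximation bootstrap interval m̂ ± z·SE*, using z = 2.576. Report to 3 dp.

(51.296, 57.324)

Margin = 2.576 × 1.1699 = 3.0137
Interval: 54.31 ± 3.0137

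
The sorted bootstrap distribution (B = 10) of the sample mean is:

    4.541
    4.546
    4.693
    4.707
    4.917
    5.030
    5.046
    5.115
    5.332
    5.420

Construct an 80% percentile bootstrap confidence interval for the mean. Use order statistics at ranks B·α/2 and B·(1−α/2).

α = 0.20; lower rank = 10 × 0.100 = 1; upper rank = 10 × 0.900 = 9.
The 1st smallest replicate is 4.541; the 9th is 5.332.

(4.541, 5.332)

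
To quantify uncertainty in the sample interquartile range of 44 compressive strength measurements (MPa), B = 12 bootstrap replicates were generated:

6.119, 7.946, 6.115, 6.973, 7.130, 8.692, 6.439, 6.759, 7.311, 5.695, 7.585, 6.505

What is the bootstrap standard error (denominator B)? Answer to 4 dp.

Bootstrap SE is the standard deviation of the 12 replicate interquartile ranges.
Mean of replicates: (6.119 + 7.946 + 6.115 + 6.973 + 7.130 + 8.692 + 6.439 + 6.759 + 7.311 + 5.695 + 7.585 + 6.505) / 12 = 83.26900 / 12 = 6.93908
Sum of squared deviations: (−0.82008)² + (+1.00692)² + (−0.82408)² + (+0.03392)² + (+0.19092)² + (+1.75292)² + (−0.50008)² + (−0.18008)² + (+0.37192)² + (−1.24408)² + (+0.64592)² + (−0.43408)² = 8.05006
Variance = 8.05006 / 12 = 0.67084
SE* = √0.67084

SE* = 0.8190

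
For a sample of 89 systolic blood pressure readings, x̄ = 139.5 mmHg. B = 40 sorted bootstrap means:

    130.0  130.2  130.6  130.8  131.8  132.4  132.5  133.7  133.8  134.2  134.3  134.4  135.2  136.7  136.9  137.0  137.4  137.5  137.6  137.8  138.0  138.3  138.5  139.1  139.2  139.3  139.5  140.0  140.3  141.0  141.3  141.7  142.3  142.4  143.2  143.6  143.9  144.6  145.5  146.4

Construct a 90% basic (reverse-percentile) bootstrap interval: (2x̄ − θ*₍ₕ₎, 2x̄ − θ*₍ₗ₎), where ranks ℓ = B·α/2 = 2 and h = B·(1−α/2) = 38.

(134.4, 148.8)

Percentile endpoints at ranks 2 and 38: θ*₍2₎ = 130.2, θ*₍38₎ = 144.6.
Basic interval reflects these around x̄:
  lower = 2 × 139.5 − 144.6 = 134.4
  upper = 2 × 139.5 − 130.2 = 148.8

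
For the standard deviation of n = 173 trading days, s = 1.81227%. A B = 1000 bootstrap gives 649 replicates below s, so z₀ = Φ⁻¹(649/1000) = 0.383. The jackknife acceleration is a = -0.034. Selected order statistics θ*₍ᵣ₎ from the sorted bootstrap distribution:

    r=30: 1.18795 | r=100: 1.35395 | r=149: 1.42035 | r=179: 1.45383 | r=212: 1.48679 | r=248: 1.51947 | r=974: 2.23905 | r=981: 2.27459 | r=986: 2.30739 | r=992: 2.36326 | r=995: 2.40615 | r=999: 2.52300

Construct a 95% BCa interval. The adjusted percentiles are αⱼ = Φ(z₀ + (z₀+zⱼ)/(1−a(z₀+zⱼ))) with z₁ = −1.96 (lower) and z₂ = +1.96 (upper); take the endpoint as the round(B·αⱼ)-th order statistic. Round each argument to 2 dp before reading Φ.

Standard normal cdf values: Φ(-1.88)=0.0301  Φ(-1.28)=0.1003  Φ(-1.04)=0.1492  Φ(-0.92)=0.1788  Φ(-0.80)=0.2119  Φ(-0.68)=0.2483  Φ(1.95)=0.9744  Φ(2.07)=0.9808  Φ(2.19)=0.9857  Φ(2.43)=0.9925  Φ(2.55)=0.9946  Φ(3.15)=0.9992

(1.35395, 2.40615)

Lower: z₀ + z₁ = 0.383 + (-1.960) = -1.577; 1 − a(z₀+z₁) = 1 − (-0.034)(-1.577) = 0.9464; argument = 0.383 + (-1.577)/0.9464 = -1.2833 → -1.28.
α₁ = Φ(-1.28) = 0.1003; rank = round(1000 × 0.1003) = 100; θ*₍100₎ = 1.35395.
Upper: z₀ + z₂ = 2.343; 1 − a(z₀+z₂) = 1.0797; argument = 2.5531 → 2.55; α₂ = 0.9946; rank = 995; θ*₍995₎ = 2.40615.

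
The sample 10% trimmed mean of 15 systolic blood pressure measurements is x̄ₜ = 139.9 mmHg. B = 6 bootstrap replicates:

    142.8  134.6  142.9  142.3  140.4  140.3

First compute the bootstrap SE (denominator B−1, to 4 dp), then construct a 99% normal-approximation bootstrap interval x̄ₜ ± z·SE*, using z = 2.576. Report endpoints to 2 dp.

(131.82, 147.98)

Mean of replicates = 140.5500; sum of squared deviations = 49.1350; SE* = √(49.1350/5) = 3.1348
Margin = 2.576 × 3.1348 = 8.075
Interval: 139.9 ± 8.075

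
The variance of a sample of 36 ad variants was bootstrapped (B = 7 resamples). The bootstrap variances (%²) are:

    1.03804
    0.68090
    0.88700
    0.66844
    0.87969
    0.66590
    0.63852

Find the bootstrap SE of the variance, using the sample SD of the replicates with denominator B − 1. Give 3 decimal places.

Bootstrap SE is the standard deviation of the 7 replicate variances.
Mean of replicates: (1.03804 + 0.68090 + 0.88700 + 0.66844 + 0.87969 + 0.66590 + 0.63852) / 7 = 5.458490 / 7 = 0.779784
Sum of squared deviations: (+0.258256)² + (−0.098884)² + (+0.107216)² + (−0.111344)² + (+0.099906)² + (−0.113884)² + (−0.141264)² = 0.143273
Variance = 0.143273 / 6 = 0.023879
SE* = √0.023879

SE* = 0.155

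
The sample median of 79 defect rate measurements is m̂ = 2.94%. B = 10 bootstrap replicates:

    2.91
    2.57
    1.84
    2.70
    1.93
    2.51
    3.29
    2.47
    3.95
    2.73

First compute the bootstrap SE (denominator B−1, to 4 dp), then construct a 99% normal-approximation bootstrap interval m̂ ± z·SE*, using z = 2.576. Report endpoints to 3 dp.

(1.358, 4.522)

Mean of replicates = 2.6900; sum of squared deviations = 3.3930; SE* = √(3.3930/9) = 0.6140
Margin = 2.576 × 0.6140 = 1.5817
Interval: 2.94 ± 1.5817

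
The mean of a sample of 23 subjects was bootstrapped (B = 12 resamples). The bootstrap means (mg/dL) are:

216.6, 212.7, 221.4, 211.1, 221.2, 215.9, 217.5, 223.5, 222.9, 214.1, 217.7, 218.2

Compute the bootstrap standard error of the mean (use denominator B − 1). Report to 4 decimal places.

Bootstrap SE is the standard deviation of the 12 replicate means.
Mean of replicates: (216.6 + 212.7 + 221.4 + 211.1 + 221.2 + 215.9 + 217.5 + 223.5 + 222.9 + 214.1 + 217.7 + 218.2) / 12 = 2612.80000 / 12 = 217.73333
Sum of squared deviations: (−1.13333)² + (−5.03333)² + (+3.66667)² + (−6.63333)² + (+3.46667)² + (−1.83333)² + (−0.23333)² + (+5.76667)² + (+5.16667)² + (−3.63333)² + (−0.03333)² + (+0.46667)² = 172.86667
Variance = 172.86667 / 11 = 15.71515
SE* = √15.71515

SE* = 3.9642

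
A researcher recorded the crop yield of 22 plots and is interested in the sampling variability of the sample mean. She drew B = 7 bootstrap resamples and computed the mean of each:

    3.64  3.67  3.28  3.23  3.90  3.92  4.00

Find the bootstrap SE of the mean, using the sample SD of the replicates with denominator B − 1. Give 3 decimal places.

SE* = 0.308

Bootstrap SE is the standard deviation of the 7 replicate means.
Mean of replicates: (3.64 + 3.67 + 3.28 + 3.23 + 3.90 + 3.92 + 4.00) / 7 = 25.6400 / 7 = 3.6629
Sum of squared deviations: (−0.0229)² + (+0.0071)² + (−0.3829)² + (−0.4329)² + (+0.2371)² + (+0.2571)² + (+0.3371)² = 0.5705
Variance = 0.5705 / 6 = 0.0951
SE* = √0.0951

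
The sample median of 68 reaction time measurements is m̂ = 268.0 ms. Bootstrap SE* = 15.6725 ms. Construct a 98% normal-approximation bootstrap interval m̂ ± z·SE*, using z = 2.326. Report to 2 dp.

Margin = 2.326 × 15.6725 = 36.454
Interval: 268.0 ± 36.454

(231.55, 304.45)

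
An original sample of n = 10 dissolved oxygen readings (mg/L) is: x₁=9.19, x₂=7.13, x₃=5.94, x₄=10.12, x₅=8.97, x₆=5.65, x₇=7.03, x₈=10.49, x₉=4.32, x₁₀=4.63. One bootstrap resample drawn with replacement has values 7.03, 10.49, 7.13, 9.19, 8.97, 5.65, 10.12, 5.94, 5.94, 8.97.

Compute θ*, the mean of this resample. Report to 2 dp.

Mean = (7.03 + 10.49 + 7.13 + 9.19 + 8.97 + 5.65 + 10.12 + 5.94 + 5.94 + 8.97) / 10 = 79.430 / 10 = 7.94

θ* = 7.94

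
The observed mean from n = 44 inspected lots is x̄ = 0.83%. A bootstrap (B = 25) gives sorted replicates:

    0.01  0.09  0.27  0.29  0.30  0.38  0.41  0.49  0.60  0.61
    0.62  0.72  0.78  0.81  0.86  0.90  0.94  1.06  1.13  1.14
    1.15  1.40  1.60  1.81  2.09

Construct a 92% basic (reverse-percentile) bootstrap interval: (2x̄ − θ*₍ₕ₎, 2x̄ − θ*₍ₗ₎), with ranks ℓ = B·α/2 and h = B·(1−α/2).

(-0.15, 1.65)

Percentile endpoints at ranks 1 and 24: θ*₍1₎ = 0.01, θ*₍24₎ = 1.81.
Basic interval reflects these around x̄:
  lower = 2 × 0.83 − 1.81 = -0.15
  upper = 2 × 0.83 − 0.01 = 1.65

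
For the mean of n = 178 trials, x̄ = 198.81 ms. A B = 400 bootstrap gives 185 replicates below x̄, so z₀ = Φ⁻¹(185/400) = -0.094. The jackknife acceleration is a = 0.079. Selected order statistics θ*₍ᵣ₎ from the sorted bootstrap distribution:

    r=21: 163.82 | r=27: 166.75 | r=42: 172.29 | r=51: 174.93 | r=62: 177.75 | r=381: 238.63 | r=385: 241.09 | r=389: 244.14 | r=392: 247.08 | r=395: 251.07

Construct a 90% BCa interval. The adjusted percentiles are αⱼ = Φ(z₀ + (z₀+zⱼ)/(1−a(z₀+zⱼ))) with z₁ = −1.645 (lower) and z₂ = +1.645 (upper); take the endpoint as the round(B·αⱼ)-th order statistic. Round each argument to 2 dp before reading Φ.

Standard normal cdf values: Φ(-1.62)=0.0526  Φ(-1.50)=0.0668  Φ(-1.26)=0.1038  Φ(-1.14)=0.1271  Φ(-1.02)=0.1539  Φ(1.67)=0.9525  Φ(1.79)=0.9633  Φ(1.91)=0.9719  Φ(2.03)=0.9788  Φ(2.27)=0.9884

Lower: z₀ + z₁ = -0.094 + (-1.645) = -1.739; 1 − a(z₀+z₁) = 1 − (0.079)(-1.739) = 1.1374; argument = -0.094 + (-1.739)/1.1374 = -1.6230 → -1.62.
α₁ = Φ(-1.62) = 0.0526; rank = round(400 × 0.0526) = 21; θ*₍21₎ = 163.82.
Upper: z₀ + z₂ = 1.551; 1 − a(z₀+z₂) = 0.8775; argument = 1.6736 → 1.67; α₂ = 0.9525; rank = 381; θ*₍381₎ = 238.63.

(163.82, 238.63)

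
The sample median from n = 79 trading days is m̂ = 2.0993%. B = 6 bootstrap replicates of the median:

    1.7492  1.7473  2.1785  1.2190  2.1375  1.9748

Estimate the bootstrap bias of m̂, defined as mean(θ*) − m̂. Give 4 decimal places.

mean(θ*) = (1.7492 + 1.7473 + 2.1785 + 1.2190 + 2.1375 + 1.9748) / 6 = 1.83438
bias = 1.83438 − 2.0993

bias = −0.2649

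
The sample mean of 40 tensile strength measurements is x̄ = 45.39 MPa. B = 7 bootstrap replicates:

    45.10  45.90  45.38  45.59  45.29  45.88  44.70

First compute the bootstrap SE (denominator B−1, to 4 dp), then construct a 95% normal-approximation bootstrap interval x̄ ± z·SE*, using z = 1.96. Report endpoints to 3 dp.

(44.547, 46.233)

Mean of replicates = 45.4057; sum of squared deviations = 1.1088; SE* = √(1.1088/6) = 0.4299
Margin = 1.96 × 0.4299 = 0.8426
Interval: 45.39 ± 0.8426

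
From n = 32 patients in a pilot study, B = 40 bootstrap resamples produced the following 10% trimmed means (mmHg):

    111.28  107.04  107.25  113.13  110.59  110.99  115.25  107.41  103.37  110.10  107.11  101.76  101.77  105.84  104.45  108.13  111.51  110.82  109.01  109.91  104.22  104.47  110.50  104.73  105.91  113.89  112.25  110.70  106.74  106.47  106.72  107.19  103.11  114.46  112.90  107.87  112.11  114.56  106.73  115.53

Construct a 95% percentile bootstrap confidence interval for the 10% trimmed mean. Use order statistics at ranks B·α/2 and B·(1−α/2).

Sorted replicates: 101.76, 101.77, 103.11, 103.37, 104.22, 104.45, 104.47, 104.73, 105.84, 105.91, 106.47, 106.72, 106.73, 106.74, 107.04, 107.11, 107.19, 107.25, 107.41, 107.87, 108.13, 109.01, 109.91, 110.10, 110.50, 110.59, 110.70, 110.82, 110.99, 111.28, 111.51, 112.11, 112.25, 112.90, 113.13, 113.89, 114.46, 114.56, 115.25, 115.53
α = 0.05; lower rank = 40 × 0.025 = 1; upper rank = 40 × 0.975 = 39.
The 1st smallest replicate is 101.76; the 39th is 115.25.

(101.76, 115.25)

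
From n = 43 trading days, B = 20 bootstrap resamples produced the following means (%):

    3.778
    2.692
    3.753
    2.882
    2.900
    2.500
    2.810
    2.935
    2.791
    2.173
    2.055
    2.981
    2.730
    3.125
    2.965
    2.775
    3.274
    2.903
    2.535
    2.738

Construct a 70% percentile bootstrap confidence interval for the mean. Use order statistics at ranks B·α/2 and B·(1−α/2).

Sorted replicates: 2.055, 2.173, 2.500, 2.535, 2.692, 2.730, 2.738, 2.775, 2.791, 2.810, 2.882, 2.900, 2.903, 2.935, 2.965, 2.981, 3.125, 3.274, 3.753, 3.778
α = 0.30; lower rank = 20 × 0.150 = 3; upper rank = 20 × 0.850 = 17.
The 3rd smallest replicate is 2.500; the 17th is 3.125.

(2.500, 3.125)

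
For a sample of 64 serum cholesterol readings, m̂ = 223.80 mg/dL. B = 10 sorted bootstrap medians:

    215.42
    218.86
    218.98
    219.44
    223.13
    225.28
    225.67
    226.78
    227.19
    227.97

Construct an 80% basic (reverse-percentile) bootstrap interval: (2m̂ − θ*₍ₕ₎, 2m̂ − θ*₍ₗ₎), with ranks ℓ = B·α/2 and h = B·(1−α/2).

Percentile endpoints at ranks 1 and 9: θ*₍1₎ = 215.42, θ*₍9₎ = 227.19.
Basic interval reflects these around m̂:
  lower = 2 × 223.80 − 227.19 = 220.41
  upper = 2 × 223.80 − 215.42 = 232.18

(220.41, 232.18)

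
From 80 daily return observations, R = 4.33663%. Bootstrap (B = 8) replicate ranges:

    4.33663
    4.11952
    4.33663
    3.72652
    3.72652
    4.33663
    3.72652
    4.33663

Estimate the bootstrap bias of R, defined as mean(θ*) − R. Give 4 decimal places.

mean(θ*) = (4.33663 + 4.11952 + 4.33663 + 3.72652 + 3.72652 + 4.33663 + 3.72652 + 4.33663) / 8 = 4.08070
bias = 4.08070 − 4.33663

bias = −0.2559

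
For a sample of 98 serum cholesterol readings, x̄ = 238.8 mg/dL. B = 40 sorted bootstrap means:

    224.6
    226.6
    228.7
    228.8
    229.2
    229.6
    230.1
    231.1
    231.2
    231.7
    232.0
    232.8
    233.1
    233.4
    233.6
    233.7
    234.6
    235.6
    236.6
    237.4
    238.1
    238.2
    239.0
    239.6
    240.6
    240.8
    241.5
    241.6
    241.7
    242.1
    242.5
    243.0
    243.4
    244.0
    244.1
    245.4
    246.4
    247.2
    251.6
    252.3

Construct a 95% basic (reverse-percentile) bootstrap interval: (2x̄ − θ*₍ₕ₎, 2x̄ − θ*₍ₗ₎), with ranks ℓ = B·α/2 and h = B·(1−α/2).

(226.0, 253.0)

Percentile endpoints at ranks 1 and 39: θ*₍1₎ = 224.6, θ*₍39₎ = 251.6.
Basic interval reflects these around x̄:
  lower = 2 × 238.8 − 251.6 = 226.0
  upper = 2 × 238.8 − 224.6 = 253.0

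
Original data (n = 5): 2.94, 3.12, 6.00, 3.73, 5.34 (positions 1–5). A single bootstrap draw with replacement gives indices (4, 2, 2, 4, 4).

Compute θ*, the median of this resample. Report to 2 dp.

θ* = 3.73

Resample values: 3.73, 3.12, 3.12, 3.73, 3.73.
Sorted: 3.12, 3.12, 3.73, 3.73, 3.73
Median = middle value = 3.73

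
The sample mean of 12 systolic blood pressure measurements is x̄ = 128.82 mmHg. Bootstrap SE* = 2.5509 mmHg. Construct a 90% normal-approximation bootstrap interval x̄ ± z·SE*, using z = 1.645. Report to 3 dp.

(124.624, 133.016)

Margin = 1.645 × 2.5509 = 4.1962
Interval: 128.82 ± 4.1962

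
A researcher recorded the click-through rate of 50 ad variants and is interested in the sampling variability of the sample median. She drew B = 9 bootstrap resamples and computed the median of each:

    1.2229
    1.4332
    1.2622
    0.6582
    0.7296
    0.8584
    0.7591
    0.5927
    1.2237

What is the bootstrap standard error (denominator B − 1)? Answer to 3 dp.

SE* = 0.313

Bootstrap SE is the standard deviation of the 9 replicate medians.
Mean of replicates: (1.2229 + 1.4332 + 1.2622 + 0.6582 + 0.7296 + 0.8584 + 0.7591 + 0.5927 + 1.2237) / 9 = 8.74000 / 9 = 0.97111
Sum of squared deviations: (+0.25179)² + (+0.46209)² + (+0.29109)² + (−0.31291)² + (−0.24151)² + (−0.11271)² + (−0.21201)² + (−0.37841)² + (+0.25259)² = 0.78255
Variance = 0.78255 / 8 = 0.09782
SE* = √0.09782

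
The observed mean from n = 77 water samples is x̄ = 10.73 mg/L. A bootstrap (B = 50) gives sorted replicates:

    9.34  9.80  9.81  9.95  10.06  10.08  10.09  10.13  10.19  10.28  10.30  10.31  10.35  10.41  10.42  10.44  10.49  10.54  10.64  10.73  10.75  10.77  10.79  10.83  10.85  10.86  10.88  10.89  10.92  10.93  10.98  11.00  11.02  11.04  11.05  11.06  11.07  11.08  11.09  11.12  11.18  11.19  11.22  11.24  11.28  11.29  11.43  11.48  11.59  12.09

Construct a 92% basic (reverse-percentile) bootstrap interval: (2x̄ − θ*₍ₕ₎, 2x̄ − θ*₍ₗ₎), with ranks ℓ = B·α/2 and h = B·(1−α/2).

Percentile endpoints at ranks 2 and 48: θ*₍2₎ = 9.80, θ*₍48₎ = 11.48.
Basic interval reflects these around x̄:
  lower = 2 × 10.73 − 11.48 = 9.98
  upper = 2 × 10.73 − 9.80 = 11.66

(9.98, 11.66)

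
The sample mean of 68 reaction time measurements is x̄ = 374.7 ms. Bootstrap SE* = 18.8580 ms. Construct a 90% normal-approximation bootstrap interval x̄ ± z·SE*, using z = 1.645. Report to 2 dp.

Margin = 1.645 × 18.8580 = 31.021
Interval: 374.7 ± 31.021

(343.68, 405.72)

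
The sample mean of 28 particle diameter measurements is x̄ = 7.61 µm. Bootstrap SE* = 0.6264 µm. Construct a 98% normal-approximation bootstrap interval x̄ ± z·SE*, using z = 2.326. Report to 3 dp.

(6.153, 9.067)

Margin = 2.326 × 0.6264 = 1.4570
Interval: 7.61 ± 1.4570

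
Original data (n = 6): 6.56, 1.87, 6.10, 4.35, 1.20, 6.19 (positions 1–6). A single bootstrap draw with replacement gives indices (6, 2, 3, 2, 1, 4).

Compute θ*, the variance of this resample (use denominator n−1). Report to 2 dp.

θ* = 4.70

Resample values: 6.19, 1.87, 6.10, 1.87, 6.56, 4.35.
Mean = 4.4900; sum of squared deviations = 23.5154
s² = 23.5154 / 5 = 4.7031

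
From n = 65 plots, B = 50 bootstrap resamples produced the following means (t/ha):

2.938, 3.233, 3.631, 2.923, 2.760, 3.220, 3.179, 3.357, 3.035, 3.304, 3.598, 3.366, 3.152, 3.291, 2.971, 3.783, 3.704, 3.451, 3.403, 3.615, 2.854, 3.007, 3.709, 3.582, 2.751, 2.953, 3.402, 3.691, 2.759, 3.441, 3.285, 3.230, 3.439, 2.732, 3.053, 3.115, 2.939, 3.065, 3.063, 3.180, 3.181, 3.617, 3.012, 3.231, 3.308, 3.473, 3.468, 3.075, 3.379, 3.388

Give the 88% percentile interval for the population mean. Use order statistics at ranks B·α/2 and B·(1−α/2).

Sorted replicates: 2.732, 2.751, 2.759, 2.760, 2.854, 2.923, 2.938, 2.939, 2.953, 2.971, 3.007, 3.012, 3.035, 3.053, 3.063, 3.065, 3.075, 3.115, 3.152, 3.179, 3.180, 3.181, 3.220, 3.230, 3.231, 3.233, 3.285, 3.291, 3.304, 3.308, 3.357, 3.366, 3.379, 3.388, 3.402, 3.403, 3.439, 3.441, 3.451, 3.468, 3.473, 3.582, 3.598, 3.615, 3.617, 3.631, 3.691, 3.704, 3.709, 3.783
α = 0.12; lower rank = 50 × 0.060 = 3; upper rank = 50 × 0.940 = 47.
The 3rd smallest replicate is 2.759; the 47th is 3.691.

(2.759, 3.691)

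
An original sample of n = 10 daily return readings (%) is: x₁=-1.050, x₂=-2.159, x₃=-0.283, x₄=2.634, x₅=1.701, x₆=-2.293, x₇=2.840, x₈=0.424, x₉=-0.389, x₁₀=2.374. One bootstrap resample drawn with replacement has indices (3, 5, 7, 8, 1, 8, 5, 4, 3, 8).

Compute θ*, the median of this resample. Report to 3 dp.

Resample values: -0.283, 1.701, 2.840, 0.424, -1.050, 0.424, 1.701, 2.634, -0.283, 0.424.
Sorted: -1.050, -0.283, -0.283, 0.424, 0.424, 0.424, 1.701, 1.701, 2.634, 2.840
Median = average of the two middle values = 0.424

θ* = 0.424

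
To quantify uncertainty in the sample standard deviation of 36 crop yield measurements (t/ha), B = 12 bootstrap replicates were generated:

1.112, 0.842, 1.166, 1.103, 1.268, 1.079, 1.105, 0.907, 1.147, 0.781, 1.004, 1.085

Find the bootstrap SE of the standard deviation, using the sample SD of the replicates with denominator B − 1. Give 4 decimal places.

Bootstrap SE is the standard deviation of the 12 replicate standard deviations.
Mean of replicates: (1.112 + 0.842 + 1.166 + 1.103 + 1.268 + 1.079 + 1.105 + 0.907 + 1.147 + 0.781 + 1.004 + 1.085) / 12 = 12.59900 / 12 = 1.04992
Sum of squared deviations: (+0.06208)² + (−0.20792)² + (+0.11608)² + (+0.05308)² + (+0.21808)² + (+0.02908)² + (+0.05508)² + (−0.14292)² + (+0.09708)² + (−0.26892)² + (−0.04592)² + (+0.03508)² = 0.22032
Variance = 0.22032 / 11 = 0.02003
SE* = √0.02003

SE* = 0.1415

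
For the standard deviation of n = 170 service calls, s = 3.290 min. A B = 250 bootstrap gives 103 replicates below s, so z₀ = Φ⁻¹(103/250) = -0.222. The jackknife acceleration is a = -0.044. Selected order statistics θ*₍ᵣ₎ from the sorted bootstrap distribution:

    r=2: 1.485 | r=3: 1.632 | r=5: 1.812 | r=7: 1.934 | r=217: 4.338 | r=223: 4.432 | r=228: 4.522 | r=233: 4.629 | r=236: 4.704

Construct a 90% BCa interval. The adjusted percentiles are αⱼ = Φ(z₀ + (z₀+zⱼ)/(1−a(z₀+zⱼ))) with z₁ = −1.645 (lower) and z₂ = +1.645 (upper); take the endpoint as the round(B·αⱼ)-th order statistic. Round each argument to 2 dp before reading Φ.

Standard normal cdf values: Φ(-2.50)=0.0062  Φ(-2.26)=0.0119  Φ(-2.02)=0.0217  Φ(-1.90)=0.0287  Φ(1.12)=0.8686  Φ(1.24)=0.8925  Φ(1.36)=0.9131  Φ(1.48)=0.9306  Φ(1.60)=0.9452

(1.632, 4.338)

Lower: z₀ + z₁ = -0.222 + (-1.645) = -1.867; 1 − a(z₀+z₁) = 1 − (-0.044)(-1.867) = 0.9179; argument = -0.222 + (-1.867)/0.9179 = -2.2561 → -2.26.
α₁ = Φ(-2.26) = 0.0119; rank = round(250 × 0.0119) = 3; θ*₍3₎ = 1.632.
Upper: z₀ + z₂ = 1.423; 1 − a(z₀+z₂) = 1.0626; argument = 1.1172 → 1.12; α₂ = 0.8686; rank = 217; θ*₍217₎ = 4.338.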